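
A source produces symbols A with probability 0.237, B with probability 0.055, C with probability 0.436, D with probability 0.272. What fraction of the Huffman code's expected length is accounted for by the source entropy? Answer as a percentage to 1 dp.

Entropy H = −Σ p log₂ p ≈ 1.7555 bits.
Huffman merges: 11/200+237/1000→73/250; 34/125+73/250→141/250; 109/250+141/250→1. L = 232/125 ≈ 1.8560.
Efficiency = H/L = 1.7555/1.8560 = 94.6%.

94.6%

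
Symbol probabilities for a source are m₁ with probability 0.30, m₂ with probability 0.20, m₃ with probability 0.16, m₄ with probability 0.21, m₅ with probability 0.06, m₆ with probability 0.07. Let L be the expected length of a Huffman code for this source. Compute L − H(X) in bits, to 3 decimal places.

Entropy H = −Σ p log₂ p ≈ 2.3934 bits.
Huffman merges: 3/50+7/100→13/100; 13/100+4/25→29/100; 1/5+21/100→41/100; 29/100+3/10→59/100; 41/100+59/100→1. L = 121/50 ≈ 2.4200.
L − H = 2.4200 − 2.3934 = 0.027 bits.

0.027 bits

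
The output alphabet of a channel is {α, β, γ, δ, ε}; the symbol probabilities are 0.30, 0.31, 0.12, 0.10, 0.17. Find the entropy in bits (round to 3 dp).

H = −Σ pᵢ log₂ pᵢ.
−0.30·log₂(0.30) = 0.5211
−0.31·log₂(0.31) = 0.5238
−0.12·log₂(0.12) = 0.3671
−0.10·log₂(0.10) = 0.3322
−0.17·log₂(0.17) = 0.4346
Sum ≈ 2.1787 → 2.179 bits.

2.179 bits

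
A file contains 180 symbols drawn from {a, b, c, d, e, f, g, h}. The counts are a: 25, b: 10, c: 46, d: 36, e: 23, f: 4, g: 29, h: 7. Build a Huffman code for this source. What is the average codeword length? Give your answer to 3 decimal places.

Probabilities are the counts divided by 180.
Repeatedly combine the two least-probable nodes; the expected code length is the sum of the merged weights.
merge 1/45 + 7/180 → 11/180
merge 1/18 + 11/180 → 7/60
merge 7/60 + 23/180 → 11/45
merge 5/36 + 29/180 → 3/10
merge 1/5 + 11/45 → 4/9
merge 23/90 + 3/10 → 5/9
merge 4/9 + 5/9 → 1
L = 11/180 + 7/60 + 11/45 + 3/10 + 4/9 + 5/9 + 1 = 49/18 ≈ 2.722 bits/symbol.

2.722 bits/symbol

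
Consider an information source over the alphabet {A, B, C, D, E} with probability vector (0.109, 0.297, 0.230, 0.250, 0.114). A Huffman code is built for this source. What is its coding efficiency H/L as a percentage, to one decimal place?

Entropy H = −Σ p log₂ p ≈ 2.2135 bits.
Huffman merges: 109/1000+57/500→223/1000; 223/1000+23/100→453/1000; 1/4+297/1000→547/1000; 453/1000+547/1000→1. L = 2223/1000 ≈ 2.2230.
Efficiency = H/L = 2.2135/2.2230 = 99.6%.

99.6%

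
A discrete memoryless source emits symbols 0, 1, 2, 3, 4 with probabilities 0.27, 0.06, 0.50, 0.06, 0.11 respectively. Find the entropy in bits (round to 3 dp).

H = −Σ pᵢ log₂ pᵢ.
−0.27·log₂(0.27) = 0.5100
−0.06·log₂(0.06) = 0.2435
−0.50·log₂(0.50) = 0.5000
−0.06·log₂(0.06) = 0.2435
−0.11·log₂(0.11) = 0.3503
Sum ≈ 1.8474 → 1.847 bits.

1.847 bits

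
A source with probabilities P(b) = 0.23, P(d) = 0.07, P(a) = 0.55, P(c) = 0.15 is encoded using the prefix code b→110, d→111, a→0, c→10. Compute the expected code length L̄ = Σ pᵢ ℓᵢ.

L̄ = Σ pᵢ·ℓᵢ = 0.23·3 + 0.07·3 + 0.55·1 + 0.15·2 = 1.75 bits/symbol.

1.75 bits/symbol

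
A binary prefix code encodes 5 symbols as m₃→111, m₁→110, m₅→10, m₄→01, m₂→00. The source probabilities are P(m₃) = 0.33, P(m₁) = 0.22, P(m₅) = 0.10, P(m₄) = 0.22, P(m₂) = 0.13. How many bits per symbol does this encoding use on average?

2.55 bits/symbol

L̄ = Σ pᵢ·ℓᵢ = 0.33·3 + 0.22·3 + 0.10·2 + 0.22·2 + 0.13·2 = 2.55 bits/symbol.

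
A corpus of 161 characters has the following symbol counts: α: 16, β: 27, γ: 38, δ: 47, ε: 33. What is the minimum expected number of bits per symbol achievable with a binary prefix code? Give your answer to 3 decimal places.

Probabilities are the counts divided by 161.
Repeatedly combine the two least-probable nodes; the expected code length is the sum of the merged weights.
merge 16/161 + 27/161 → 43/161
merge 33/161 + 38/161 → 71/161
merge 43/161 + 47/161 → 90/161
merge 71/161 + 90/161 → 1
L = 43/161 + 71/161 + 90/161 + 1 = 365/161 ≈ 2.267 bits/symbol.

2.267 bits/symbol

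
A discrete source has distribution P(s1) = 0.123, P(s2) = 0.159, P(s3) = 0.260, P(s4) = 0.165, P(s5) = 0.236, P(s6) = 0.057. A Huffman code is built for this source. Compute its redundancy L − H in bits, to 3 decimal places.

Entropy H = −Σ p log₂ p ≈ 2.4551 bits.
Huffman merges: 57/1000+123/1000→9/50; 159/1000+33/200→81/250; 9/50+59/250→52/125; 13/50+81/250→73/125; 52/125+73/125→1. L = 313/125 ≈ 2.5040.
L − H = 2.5040 − 2.4551 = 0.049 bits.

0.049 bits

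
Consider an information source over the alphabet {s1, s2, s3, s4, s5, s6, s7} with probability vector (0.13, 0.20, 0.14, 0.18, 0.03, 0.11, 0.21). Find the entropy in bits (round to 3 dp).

H = −Σ pᵢ log₂ pᵢ.
−0.13·log₂(0.13) = 0.3826
−0.20·log₂(0.20) = 0.4644
−0.14·log₂(0.14) = 0.3971
−0.18·log₂(0.18) = 0.4453
−0.03·log₂(0.03) = 0.1518
−0.11·log₂(0.11) = 0.3503
−0.21·log₂(0.21) = 0.4728
Sum ≈ 2.6643 → 2.664 bits.

2.664 bits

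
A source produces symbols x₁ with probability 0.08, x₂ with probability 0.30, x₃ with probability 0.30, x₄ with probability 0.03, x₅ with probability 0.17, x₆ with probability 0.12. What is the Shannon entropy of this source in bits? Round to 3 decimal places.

2.287 bits

H = −Σ pᵢ log₂ pᵢ.
−0.08·log₂(0.08) = 0.2915
−0.30·log₂(0.30) = 0.5211
−0.30·log₂(0.30) = 0.5211
−0.03·log₂(0.03) = 0.1518
−0.17·log₂(0.17) = 0.4346
−0.12·log₂(0.12) = 0.3671
Sum ≈ 2.2871 → 2.287 bits.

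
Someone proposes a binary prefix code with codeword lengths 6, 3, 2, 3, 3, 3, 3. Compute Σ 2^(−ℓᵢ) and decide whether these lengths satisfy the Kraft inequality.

With common denominator 2^6 = 64: Σ 2^(−ℓᵢ) = 1/64 + 8/64 + 16/64 + 8/64 + 8/64 + 8/64 + 8/64 = 57/64 = 0.890625.
Kraft's inequality requires Σ ≤ 1; here Σ = 0.890625 ≤ 1, so such a prefix code exists.

0.890625; yes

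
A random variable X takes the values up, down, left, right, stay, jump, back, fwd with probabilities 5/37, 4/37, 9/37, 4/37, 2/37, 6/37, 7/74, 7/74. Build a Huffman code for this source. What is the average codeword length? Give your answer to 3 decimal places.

2.905 bits/symbol

Repeatedly combine the two least-probable nodes; the expected code length is the sum of the merged weights.
merge 2/37 + 7/74 → 11/74
merge 7/74 + 4/37 → 15/74
merge 4/37 + 5/37 → 9/37
merge 11/74 + 6/37 → 23/74
merge 15/74 + 9/37 → 33/74
merge 9/37 + 23/74 → 41/74
merge 33/74 + 41/74 → 1
L = 11/74 + 15/74 + 9/37 + 23/74 + 33/74 + 41/74 + 1 = 215/74 ≈ 2.905 bits/symbol.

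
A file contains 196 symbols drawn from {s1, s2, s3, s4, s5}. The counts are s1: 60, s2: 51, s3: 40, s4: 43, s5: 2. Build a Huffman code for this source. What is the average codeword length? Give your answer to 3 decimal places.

2.214 bits/symbol

Probabilities are the counts divided by 196.
Repeatedly combine the two least-probable nodes; the expected code length is the sum of the merged weights.
merge 1/98 + 10/49 → 3/14
merge 3/14 + 43/196 → 85/196
merge 51/196 + 15/49 → 111/196
merge 85/196 + 111/196 → 1
L = 3/14 + 85/196 + 111/196 + 1 = 31/14 ≈ 2.214 bits/symbol.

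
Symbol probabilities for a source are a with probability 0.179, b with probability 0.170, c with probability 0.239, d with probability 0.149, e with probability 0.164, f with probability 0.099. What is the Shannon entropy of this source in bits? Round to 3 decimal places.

H = −Σ pᵢ log₂ pᵢ.
−0.179·log₂(0.179) = 0.4443
−0.170·log₂(0.170) = 0.4346
−0.239·log₂(0.239) = 0.4935
−0.149·log₂(0.149) = 0.4092
−0.164·log₂(0.164) = 0.4278
−0.099·log₂(0.099) = 0.3303
Sum ≈ 2.5397 → 2.540 bits.

2.540 bits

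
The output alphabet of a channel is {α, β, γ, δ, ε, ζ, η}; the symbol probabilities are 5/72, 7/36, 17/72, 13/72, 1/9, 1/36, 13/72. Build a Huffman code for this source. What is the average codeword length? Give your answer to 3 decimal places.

Repeatedly combine the two least-probable nodes; the expected code length is the sum of the merged weights.
merge 1/36 + 5/72 → 7/72
merge 7/72 + 1/9 → 5/24
merge 13/72 + 13/72 → 13/36
merge 7/36 + 5/24 → 29/72
merge 17/72 + 13/36 → 43/72
merge 29/72 + 43/72 → 1
L = 7/72 + 5/24 + 13/36 + 29/72 + 43/72 + 1 = 8/3 ≈ 2.667 bits/symbol.

2.667 bits/symbol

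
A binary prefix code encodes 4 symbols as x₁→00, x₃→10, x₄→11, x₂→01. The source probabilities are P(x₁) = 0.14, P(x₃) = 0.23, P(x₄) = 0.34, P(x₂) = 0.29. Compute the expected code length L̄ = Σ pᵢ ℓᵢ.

L̄ = Σ pᵢ·ℓᵢ = 0.14·2 + 0.23·2 + 0.34·2 + 0.29·2 = 2 bits/symbol.

2 bits/symbol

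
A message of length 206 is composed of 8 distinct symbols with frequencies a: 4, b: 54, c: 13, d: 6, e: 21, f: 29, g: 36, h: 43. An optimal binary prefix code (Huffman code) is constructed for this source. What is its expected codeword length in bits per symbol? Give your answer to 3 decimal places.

Probabilities are the counts divided by 206.
Repeatedly combine the two least-probable nodes; the expected code length is the sum of the merged weights.
merge 2/103 + 3/103 → 5/103
merge 5/103 + 13/206 → 23/206
merge 21/206 + 23/206 → 22/103
merge 29/206 + 18/103 → 65/206
merge 43/206 + 22/103 → 87/206
merge 27/103 + 65/206 → 119/206
merge 87/206 + 119/206 → 1
L = 5/103 + 23/206 + 22/103 + 65/206 + 87/206 + 119/206 + 1 = 277/103 ≈ 2.689 bits/symbol.

2.689 bits/symbol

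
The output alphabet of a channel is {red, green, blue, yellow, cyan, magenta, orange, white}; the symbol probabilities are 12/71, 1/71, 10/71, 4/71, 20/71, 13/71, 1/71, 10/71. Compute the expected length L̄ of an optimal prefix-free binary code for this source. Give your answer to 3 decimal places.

2.648 bits/symbol

Repeatedly combine the two least-probable nodes; the expected code length is the sum of the merged weights.
merge 1/71 + 1/71 → 2/71
merge 2/71 + 4/71 → 6/71
merge 6/71 + 10/71 → 16/71
merge 10/71 + 12/71 → 22/71
merge 13/71 + 16/71 → 29/71
merge 20/71 + 22/71 → 42/71
merge 29/71 + 42/71 → 1
L = 2/71 + 6/71 + 16/71 + 22/71 + 29/71 + 42/71 + 1 = 188/71 ≈ 2.648 bits/symbol.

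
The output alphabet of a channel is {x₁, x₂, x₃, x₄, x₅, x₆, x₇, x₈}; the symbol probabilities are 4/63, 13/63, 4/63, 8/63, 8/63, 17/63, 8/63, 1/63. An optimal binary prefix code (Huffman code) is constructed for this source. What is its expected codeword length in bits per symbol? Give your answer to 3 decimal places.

Repeatedly combine the two least-probable nodes; the expected code length is the sum of the merged weights.
merge 1/63 + 4/63 → 5/63
merge 4/63 + 5/63 → 1/7
merge 8/63 + 8/63 → 16/63
merge 8/63 + 1/7 → 17/63
merge 13/63 + 16/63 → 29/63
merge 17/63 + 17/63 → 34/63
merge 29/63 + 34/63 → 1
L = 5/63 + 1/7 + 16/63 + 17/63 + 29/63 + 34/63 + 1 = 173/63 ≈ 2.746 bits/symbol.

2.746 bits/symbol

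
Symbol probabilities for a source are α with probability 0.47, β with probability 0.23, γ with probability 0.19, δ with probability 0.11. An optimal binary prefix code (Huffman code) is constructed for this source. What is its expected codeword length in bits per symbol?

Repeatedly combine the two least-probable nodes; the expected code length is the sum of the merged weights.
merge 11/100 + 19/100 → 3/10
merge 23/100 + 3/10 → 53/100
merge 47/100 + 53/100 → 1
L = 3/10 + 53/100 + 1 = 183/100 = 1.83 bits/symbol.

1.83 bits/symbol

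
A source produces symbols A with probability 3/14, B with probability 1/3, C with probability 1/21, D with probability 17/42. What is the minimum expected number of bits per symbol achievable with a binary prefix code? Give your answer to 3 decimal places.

1.857 bits/symbol

Repeatedly combine the two least-probable nodes; the expected code length is the sum of the merged weights.
merge 1/21 + 3/14 → 11/42
merge 11/42 + 1/3 → 25/42
merge 17/42 + 25/42 → 1
L = 11/42 + 25/42 + 1 = 13/7 ≈ 1.857 bits/symbol.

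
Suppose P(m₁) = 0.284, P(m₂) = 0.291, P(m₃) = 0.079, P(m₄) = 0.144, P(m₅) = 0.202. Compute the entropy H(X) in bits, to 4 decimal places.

H = −Σ pᵢ log₂ pᵢ.
−0.284·log₂(0.284) = 0.5158
−0.291·log₂(0.291) = 0.5182
−0.079·log₂(0.079) = 0.2893
−0.144·log₂(0.144) = 0.4026
−0.202·log₂(0.202) = 0.4661
Sum ≈ 2.1920 → 2.1920 bits.

2.1920 bits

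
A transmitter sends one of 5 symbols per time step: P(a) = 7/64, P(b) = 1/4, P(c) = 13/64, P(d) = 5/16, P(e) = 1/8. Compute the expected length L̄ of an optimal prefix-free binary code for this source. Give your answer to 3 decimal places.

2.234 bits/symbol

Repeatedly combine the two least-probable nodes; the expected code length is the sum of the merged weights.
merge 7/64 + 1/8 → 15/64
merge 13/64 + 15/64 → 7/16
merge 1/4 + 5/16 → 9/16
merge 7/16 + 9/16 → 1
L = 15/64 + 7/16 + 9/16 + 1 = 143/64 ≈ 2.234 bits/symbol.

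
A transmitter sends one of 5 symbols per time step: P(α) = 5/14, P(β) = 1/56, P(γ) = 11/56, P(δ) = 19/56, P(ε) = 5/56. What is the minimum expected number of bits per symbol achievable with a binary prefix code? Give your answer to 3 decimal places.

Repeatedly combine the two least-probable nodes; the expected code length is the sum of the merged weights.
merge 1/56 + 5/56 → 3/28
merge 3/28 + 11/56 → 17/56
merge 17/56 + 19/56 → 9/14
merge 5/14 + 9/14 → 1
L = 3/28 + 17/56 + 9/14 + 1 = 115/56 ≈ 2.054 bits/symbol.

2.054 bits/symbol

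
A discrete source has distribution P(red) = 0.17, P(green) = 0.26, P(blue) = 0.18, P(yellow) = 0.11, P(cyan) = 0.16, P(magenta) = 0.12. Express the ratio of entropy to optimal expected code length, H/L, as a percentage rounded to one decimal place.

Entropy H = −Σ p log₂ p ≈ 2.5256 bits.
Huffman merges: 11/100+3/25→23/100; 4/25+17/100→33/100; 9/50+23/100→41/100; 13/50+33/100→59/100; 41/100+59/100→1. L = 64/25 ≈ 2.5600.
Efficiency = H/L = 2.5256/2.5600 = 98.7%.

98.7%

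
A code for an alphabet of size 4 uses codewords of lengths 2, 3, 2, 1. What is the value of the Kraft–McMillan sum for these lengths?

1.125

With common denominator 2^3 = 8: Σ 2^(−ℓᵢ) = 2/8 + 1/8 + 2/8 + 4/8 = 9/8 = 1.125.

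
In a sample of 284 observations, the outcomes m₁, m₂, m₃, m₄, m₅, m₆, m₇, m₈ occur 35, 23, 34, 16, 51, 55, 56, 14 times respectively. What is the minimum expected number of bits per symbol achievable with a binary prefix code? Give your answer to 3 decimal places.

Probabilities are the counts divided by 284.
Repeatedly combine the two least-probable nodes; the expected code length is the sum of the merged weights.
merge 7/142 + 4/71 → 15/142
merge 23/284 + 15/142 → 53/284
merge 17/142 + 35/284 → 69/284
merge 51/284 + 53/284 → 26/71
merge 55/284 + 14/71 → 111/284
merge 69/284 + 26/71 → 173/284
merge 111/284 + 173/284 → 1
L = 15/142 + 53/284 + 69/284 + 26/71 + 111/284 + 173/284 + 1 = 206/71 ≈ 2.901 bits/symbol.

2.901 bits/symbol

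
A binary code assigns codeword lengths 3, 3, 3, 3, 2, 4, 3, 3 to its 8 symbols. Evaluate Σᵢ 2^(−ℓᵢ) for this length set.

With common denominator 2^4 = 16: Σ 2^(−ℓᵢ) = 2/16 + 2/16 + 2/16 + 2/16 + 4/16 + 1/16 + 2/16 + 2/16 = 17/16 = 1.0625.

1.0625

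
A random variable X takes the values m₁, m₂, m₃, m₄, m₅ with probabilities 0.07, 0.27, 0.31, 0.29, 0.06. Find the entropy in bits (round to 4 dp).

2.0638 bits

H = −Σ pᵢ log₂ pᵢ.
−0.07·log₂(0.07) = 0.2686
−0.27·log₂(0.27) = 0.5100
−0.31·log₂(0.31) = 0.5238
−0.29·log₂(0.29) = 0.5179
−0.06·log₂(0.06) = 0.2435
Sum ≈ 2.0638 → 2.0638 bits.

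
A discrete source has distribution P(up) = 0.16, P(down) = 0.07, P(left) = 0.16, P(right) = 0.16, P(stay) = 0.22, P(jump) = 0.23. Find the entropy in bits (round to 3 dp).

H = −Σ pᵢ log₂ pᵢ.
−0.16·log₂(0.16) = 0.4230
−0.07·log₂(0.07) = 0.2686
−0.16·log₂(0.16) = 0.4230
−0.16·log₂(0.16) = 0.4230
−0.22·log₂(0.22) = 0.4806
−0.23·log₂(0.23) = 0.4877
Sum ≈ 2.5058 → 2.506 bits.

2.506 bits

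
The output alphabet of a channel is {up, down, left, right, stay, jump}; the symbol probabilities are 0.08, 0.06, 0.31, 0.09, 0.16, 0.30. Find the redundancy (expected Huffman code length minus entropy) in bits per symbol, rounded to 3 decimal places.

Entropy H = −Σ p log₂ p ≈ 2.3156 bits.
Huffman merges: 3/50+2/25→7/50; 9/100+7/50→23/100; 4/25+23/100→39/100; 3/10+31/100→61/100; 39/100+61/100→1. L = 237/100 ≈ 2.3700.
L − H = 2.3700 − 2.3156 = 0.054 bits.

0.054 bits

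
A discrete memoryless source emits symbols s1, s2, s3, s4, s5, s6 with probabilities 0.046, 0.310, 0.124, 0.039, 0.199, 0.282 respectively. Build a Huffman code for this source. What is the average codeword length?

2.294 bits/symbol

Repeatedly combine the two least-probable nodes; the expected code length is the sum of the merged weights.
merge 39/1000 + 23/500 → 17/200
merge 17/200 + 31/250 → 209/1000
merge 199/1000 + 209/1000 → 51/125
merge 141/500 + 31/100 → 74/125
merge 51/125 + 74/125 → 1
L = 17/200 + 209/1000 + 51/125 + 74/125 + 1 = 1147/500 = 2.294 bits/symbol.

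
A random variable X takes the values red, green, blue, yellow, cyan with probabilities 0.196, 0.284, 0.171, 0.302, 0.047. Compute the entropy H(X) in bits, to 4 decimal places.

H = −Σ pᵢ log₂ pᵢ.
−0.196·log₂(0.196) = 0.4608
−0.284·log₂(0.284) = 0.5158
−0.171·log₂(0.171) = 0.4357
−0.302·log₂(0.302) = 0.5217
−0.047·log₂(0.047) = 0.2073
Sum ≈ 2.1413 → 2.1413 bits.

2.1413 bits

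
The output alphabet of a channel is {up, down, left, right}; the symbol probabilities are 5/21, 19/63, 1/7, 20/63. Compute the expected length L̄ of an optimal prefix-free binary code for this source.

Repeatedly combine the two least-probable nodes; the expected code length is the sum of the merged weights.
merge 1/7 + 5/21 → 8/21
merge 19/63 + 20/63 → 13/21
merge 8/21 + 13/21 → 1
L = 8/21 + 13/21 + 1 = 2 bits/symbol.

2 bits/symbol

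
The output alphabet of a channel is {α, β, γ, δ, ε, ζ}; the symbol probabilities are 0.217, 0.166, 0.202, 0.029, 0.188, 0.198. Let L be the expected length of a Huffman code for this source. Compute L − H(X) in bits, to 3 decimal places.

0.139 bits

Entropy H = −Σ p log₂ p ≈ 2.4386 bits.
Huffman merges: 29/1000+83/500→39/200; 47/250+39/200→383/1000; 99/500+101/500→2/5; 217/1000+383/1000→3/5; 2/5+3/5→1. L = 1289/500 ≈ 2.5780.
L − H = 2.5780 − 2.4386 = 0.139 bits.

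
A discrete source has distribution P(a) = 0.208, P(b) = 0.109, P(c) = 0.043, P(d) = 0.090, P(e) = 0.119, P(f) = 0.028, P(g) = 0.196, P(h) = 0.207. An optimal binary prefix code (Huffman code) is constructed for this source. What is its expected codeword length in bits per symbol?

Repeatedly combine the two least-probable nodes; the expected code length is the sum of the merged weights.
merge 7/250 + 43/1000 → 71/1000
merge 71/1000 + 9/100 → 161/1000
merge 109/1000 + 119/1000 → 57/250
merge 161/1000 + 49/250 → 357/1000
merge 207/1000 + 26/125 → 83/200
merge 57/250 + 357/1000 → 117/200
merge 83/200 + 117/200 → 1
L = 71/1000 + 161/1000 + 57/250 + 357/1000 + 83/200 + 117/200 + 1 = 2817/1000 = 2.817 bits/symbol.

2.817 bits/symbol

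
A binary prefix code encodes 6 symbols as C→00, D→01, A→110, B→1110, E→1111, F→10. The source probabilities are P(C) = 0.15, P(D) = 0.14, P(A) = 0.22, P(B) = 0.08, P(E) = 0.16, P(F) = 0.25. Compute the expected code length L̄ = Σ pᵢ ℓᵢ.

L̄ = Σ pᵢ·ℓᵢ = 0.15·2 + 0.14·2 + 0.22·3 + 0.08·4 + 0.16·4 + 0.25·2 = 2.7 bits/symbol.

2.7 bits/symbol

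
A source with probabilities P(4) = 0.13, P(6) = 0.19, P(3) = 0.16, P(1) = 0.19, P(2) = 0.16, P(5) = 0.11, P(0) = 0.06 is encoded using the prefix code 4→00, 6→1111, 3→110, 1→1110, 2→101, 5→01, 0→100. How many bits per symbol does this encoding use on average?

L̄ = Σ pᵢ·ℓᵢ = 0.13·2 + 0.19·4 + 0.16·3 + 0.19·4 + 0.16·3 + 0.11·2 + 0.06·3 = 3.14 bits/symbol.

3.14 bits/symbol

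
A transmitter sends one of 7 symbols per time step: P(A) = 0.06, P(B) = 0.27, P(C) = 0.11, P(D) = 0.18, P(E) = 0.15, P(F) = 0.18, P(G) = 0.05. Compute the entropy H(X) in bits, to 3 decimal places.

2.621 bits

H = −Σ pᵢ log₂ pᵢ.
−0.06·log₂(0.06) = 0.2435
−0.27·log₂(0.27) = 0.5100
−0.11·log₂(0.11) = 0.3503
−0.18·log₂(0.18) = 0.4453
−0.15·log₂(0.15) = 0.4105
−0.18·log₂(0.18) = 0.4453
−0.05·log₂(0.05) = 0.2161
Sum ≈ 2.6211 → 2.621 bits.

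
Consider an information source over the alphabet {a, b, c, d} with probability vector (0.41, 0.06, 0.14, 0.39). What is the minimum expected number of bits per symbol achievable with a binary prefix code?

1.79 bits/symbol

Repeatedly combine the two least-probable nodes; the expected code length is the sum of the merged weights.
merge 3/50 + 7/50 → 1/5
merge 1/5 + 39/100 → 59/100
merge 41/100 + 59/100 → 1
L = 1/5 + 59/100 + 1 = 179/100 = 1.79 bits/symbol.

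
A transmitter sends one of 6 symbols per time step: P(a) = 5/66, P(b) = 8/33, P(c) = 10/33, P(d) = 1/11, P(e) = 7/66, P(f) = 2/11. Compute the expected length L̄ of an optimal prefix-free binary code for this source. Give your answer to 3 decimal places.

Repeatedly combine the two least-probable nodes; the expected code length is the sum of the merged weights.
merge 5/66 + 1/11 → 1/6
merge 7/66 + 1/6 → 3/11
merge 2/11 + 8/33 → 14/33
merge 3/11 + 10/33 → 19/33
merge 14/33 + 19/33 → 1
L = 1/6 + 3/11 + 14/33 + 19/33 + 1 = 161/66 ≈ 2.439 bits/symbol.

2.439 bits/symbol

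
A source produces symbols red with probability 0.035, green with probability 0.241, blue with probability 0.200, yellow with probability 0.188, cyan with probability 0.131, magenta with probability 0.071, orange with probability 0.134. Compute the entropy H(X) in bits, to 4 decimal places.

H = −Σ pᵢ log₂ pᵢ.
−0.035·log₂(0.035) = 0.1693
−0.241·log₂(0.241) = 0.4947
−0.200·log₂(0.200) = 0.4644
−0.188·log₂(0.188) = 0.4533
−0.131·log₂(0.131) = 0.3841
−0.071·log₂(0.071) = 0.2709
−0.134·log₂(0.134) = 0.3886
Sum ≈ 2.6254 → 2.6254 bits.

2.6254 bits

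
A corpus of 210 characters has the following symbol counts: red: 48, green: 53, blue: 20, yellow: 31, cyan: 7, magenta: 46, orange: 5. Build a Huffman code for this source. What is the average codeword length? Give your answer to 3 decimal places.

Probabilities are the counts divided by 210.
Repeatedly combine the two least-probable nodes; the expected code length is the sum of the merged weights.
merge 1/42 + 1/30 → 2/35
merge 2/35 + 2/21 → 16/105
merge 31/210 + 16/105 → 3/10
merge 23/105 + 8/35 → 47/105
merge 53/210 + 3/10 → 58/105
merge 47/105 + 58/105 → 1
L = 2/35 + 16/105 + 3/10 + 47/105 + 58/105 + 1 = 527/210 ≈ 2.510 bits/symbol.

2.510 bits/symbol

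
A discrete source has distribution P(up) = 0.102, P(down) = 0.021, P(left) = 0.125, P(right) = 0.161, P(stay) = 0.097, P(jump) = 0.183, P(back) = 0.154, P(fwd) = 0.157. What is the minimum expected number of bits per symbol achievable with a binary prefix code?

Repeatedly combine the two least-probable nodes; the expected code length is the sum of the merged weights.
merge 21/1000 + 97/1000 → 59/500
merge 51/500 + 59/500 → 11/50
merge 1/8 + 77/500 → 279/1000
merge 157/1000 + 161/1000 → 159/500
merge 183/1000 + 11/50 → 403/1000
merge 279/1000 + 159/500 → 597/1000
merge 403/1000 + 597/1000 → 1
L = 59/500 + 11/50 + 279/1000 + 159/500 + 403/1000 + 597/1000 + 1 = 587/200 = 2.935 bits/symbol.

2.935 bits/symbol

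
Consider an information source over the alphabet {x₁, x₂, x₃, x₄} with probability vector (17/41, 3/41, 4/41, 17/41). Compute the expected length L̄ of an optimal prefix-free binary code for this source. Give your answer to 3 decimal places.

Repeatedly combine the two least-probable nodes; the expected code length is the sum of the merged weights.
merge 3/41 + 4/41 → 7/41
merge 7/41 + 17/41 → 24/41
merge 17/41 + 24/41 → 1
L = 7/41 + 24/41 + 1 = 72/41 ≈ 1.756 bits/symbol.

1.756 bits/symbol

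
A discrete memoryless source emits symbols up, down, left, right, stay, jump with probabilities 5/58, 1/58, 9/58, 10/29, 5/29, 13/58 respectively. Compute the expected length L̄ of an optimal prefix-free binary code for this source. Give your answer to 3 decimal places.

2.362 bits/symbol

Repeatedly combine the two least-probable nodes; the expected code length is the sum of the merged weights.
merge 1/58 + 5/58 → 3/29
merge 3/29 + 9/58 → 15/58
merge 5/29 + 13/58 → 23/58
merge 15/58 + 10/29 → 35/58
merge 23/58 + 35/58 → 1
L = 3/29 + 15/58 + 23/58 + 35/58 + 1 = 137/58 ≈ 2.362 bits/symbol.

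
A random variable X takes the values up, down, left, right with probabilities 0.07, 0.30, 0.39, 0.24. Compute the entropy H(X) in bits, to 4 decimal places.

H = −Σ pᵢ log₂ pᵢ.
−0.07·log₂(0.07) = 0.2686
−0.30·log₂(0.30) = 0.5211
−0.39·log₂(0.39) = 0.5298
−0.24·log₂(0.24) = 0.4941
Sum ≈ 1.8136 → 1.8136 bits.

1.8136 bits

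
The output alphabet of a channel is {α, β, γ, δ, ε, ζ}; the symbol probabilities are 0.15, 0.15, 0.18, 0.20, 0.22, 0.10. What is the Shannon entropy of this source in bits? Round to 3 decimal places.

2.544 bits

H = −Σ pᵢ log₂ pᵢ.
−0.15·log₂(0.15) = 0.4105
−0.15·log₂(0.15) = 0.4105
−0.18·log₂(0.18) = 0.4453
−0.20·log₂(0.20) = 0.4644
−0.22·log₂(0.22) = 0.4806
−0.10·log₂(0.10) = 0.3322
Sum ≈ 2.5435 → 2.544 bits.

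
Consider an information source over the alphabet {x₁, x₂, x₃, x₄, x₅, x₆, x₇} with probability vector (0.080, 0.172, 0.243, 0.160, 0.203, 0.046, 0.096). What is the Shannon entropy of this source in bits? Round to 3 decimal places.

H = −Σ pᵢ log₂ pᵢ.
−0.080·log₂(0.080) = 0.2915
−0.172·log₂(0.172) = 0.4368
−0.243·log₂(0.243) = 0.4960
−0.160·log₂(0.160) = 0.4230
−0.203·log₂(0.203) = 0.4670
−0.046·log₂(0.046) = 0.2043
−0.096·log₂(0.096) = 0.3246
Sum ≈ 2.6432 → 2.643 bits.

2.643 bits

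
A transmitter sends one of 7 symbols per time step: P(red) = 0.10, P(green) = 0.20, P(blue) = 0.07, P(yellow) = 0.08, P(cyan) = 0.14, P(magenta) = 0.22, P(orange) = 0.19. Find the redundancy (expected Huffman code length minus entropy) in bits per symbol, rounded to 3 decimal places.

Entropy H = −Σ p log₂ p ≈ 2.6896 bits.
Huffman merges: 7/100+2/25→3/20; 1/10+7/50→6/25; 3/20+19/100→17/50; 1/5+11/50→21/50; 6/25+17/50→29/50; 21/50+29/50→1. L = 273/100 ≈ 2.7300.
L − H = 2.7300 − 2.6896 = 0.040 bits.

0.040 bits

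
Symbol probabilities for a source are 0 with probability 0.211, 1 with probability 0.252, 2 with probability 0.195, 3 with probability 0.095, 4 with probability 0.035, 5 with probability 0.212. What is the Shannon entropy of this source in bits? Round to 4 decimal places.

H = −Σ pᵢ log₂ pᵢ.
−0.211·log₂(0.211) = 0.4736
−0.252·log₂(0.252) = 0.5011
−0.195·log₂(0.195) = 0.4599
−0.095·log₂(0.095) = 0.3226
−0.035·log₂(0.035) = 0.1693
−0.212·log₂(0.212) = 0.4744
Sum ≈ 2.4009 → 2.4009 bits.

2.4009 bits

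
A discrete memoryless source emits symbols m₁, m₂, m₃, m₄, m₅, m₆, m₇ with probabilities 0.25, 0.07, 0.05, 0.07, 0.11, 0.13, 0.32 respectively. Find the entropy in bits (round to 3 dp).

H = −Σ pᵢ log₂ pᵢ.
−0.25·log₂(0.25) = 0.5000
−0.07·log₂(0.07) = 0.2686
−0.05·log₂(0.05) = 0.2161
−0.07·log₂(0.07) = 0.2686
−0.11·log₂(0.11) = 0.3503
−0.13·log₂(0.13) = 0.3826
−0.32·log₂(0.32) = 0.5260
Sum ≈ 2.5122 → 2.512 bits.

2.512 bits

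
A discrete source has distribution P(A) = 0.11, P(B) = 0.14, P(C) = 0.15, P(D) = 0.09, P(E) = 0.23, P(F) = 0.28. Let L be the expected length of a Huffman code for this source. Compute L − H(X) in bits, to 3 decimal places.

Entropy H = −Σ p log₂ p ≈ 2.4725 bits.
Huffman merges: 9/100+11/100→1/5; 7/50+3/20→29/100; 1/5+23/100→43/100; 7/25+29/100→57/100; 43/100+57/100→1. L = 249/100 ≈ 2.4900.
L − H = 2.4900 − 2.4725 = 0.018 bits.

0.018 bits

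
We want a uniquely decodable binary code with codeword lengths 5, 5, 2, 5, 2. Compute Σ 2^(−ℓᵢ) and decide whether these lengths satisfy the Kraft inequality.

With common denominator 2^5 = 32: Σ 2^(−ℓᵢ) = 1/32 + 1/32 + 8/32 + 1/32 + 8/32 = 19/32 = 0.59375.
Kraft's inequality requires Σ ≤ 1; here Σ = 0.59375 ≤ 1, so such a prefix code exists.

0.59375; yes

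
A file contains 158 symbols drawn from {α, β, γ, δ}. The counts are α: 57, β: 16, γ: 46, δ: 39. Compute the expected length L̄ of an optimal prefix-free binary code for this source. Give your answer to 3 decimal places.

1.987 bits/symbol

Probabilities are the counts divided by 158.
Repeatedly combine the two least-probable nodes; the expected code length is the sum of the merged weights.
merge 8/79 + 39/158 → 55/158
merge 23/79 + 55/158 → 101/158
merge 57/158 + 101/158 → 1
L = 55/158 + 101/158 + 1 = 157/79 ≈ 1.987 bits/symbol.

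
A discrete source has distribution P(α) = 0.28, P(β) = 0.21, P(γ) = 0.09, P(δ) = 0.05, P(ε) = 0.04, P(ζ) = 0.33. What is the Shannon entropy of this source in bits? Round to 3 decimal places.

H = −Σ pᵢ log₂ pᵢ.
−0.28·log₂(0.28) = 0.5142
−0.21·log₂(0.21) = 0.4728
−0.09·log₂(0.09) = 0.3127
−0.05·log₂(0.05) = 0.2161
−0.04·log₂(0.04) = 0.1858
−0.33·log₂(0.33) = 0.5278
Sum ≈ 2.2294 → 2.229 bits.

2.229 bits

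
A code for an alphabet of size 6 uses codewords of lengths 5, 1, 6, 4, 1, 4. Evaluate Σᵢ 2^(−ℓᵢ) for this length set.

With common denominator 2^6 = 64: Σ 2^(−ℓᵢ) = 2/64 + 32/64 + 1/64 + 4/64 + 32/64 + 4/64 = 75/64 = 1.171875.

1.171875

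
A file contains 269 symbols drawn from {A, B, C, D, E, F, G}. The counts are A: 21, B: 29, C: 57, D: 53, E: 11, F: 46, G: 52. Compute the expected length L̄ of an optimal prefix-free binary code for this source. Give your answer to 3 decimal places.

Probabilities are the counts divided by 269.
Repeatedly combine the two least-probable nodes; the expected code length is the sum of the merged weights.
merge 11/269 + 21/269 → 32/269
merge 29/269 + 32/269 → 61/269
merge 46/269 + 52/269 → 98/269
merge 53/269 + 57/269 → 110/269
merge 61/269 + 98/269 → 159/269
merge 110/269 + 159/269 → 1
L = 32/269 + 61/269 + 98/269 + 110/269 + 159/269 + 1 = 729/269 ≈ 2.710 bits/symbol.

2.710 bits/symbol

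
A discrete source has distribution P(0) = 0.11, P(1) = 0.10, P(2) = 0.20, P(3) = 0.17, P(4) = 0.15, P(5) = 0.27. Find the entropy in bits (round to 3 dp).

2.502 bits

H = −Σ pᵢ log₂ pᵢ.
−0.11·log₂(0.11) = 0.3503
−0.10·log₂(0.10) = 0.3322
−0.20·log₂(0.20) = 0.4644
−0.17·log₂(0.17) = 0.4346
−0.15·log₂(0.15) = 0.4105
−0.27·log₂(0.27) = 0.5100
Sum ≈ 2.5020 → 2.502 bits.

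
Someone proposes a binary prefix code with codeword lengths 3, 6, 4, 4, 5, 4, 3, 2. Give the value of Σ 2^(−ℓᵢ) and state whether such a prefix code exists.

With common denominator 2^6 = 64: Σ 2^(−ℓᵢ) = 8/64 + 1/64 + 4/64 + 4/64 + 2/64 + 4/64 + 8/64 + 16/64 = 47/64 = 0.734375.
Kraft's inequality requires Σ ≤ 1; here Σ = 0.734375 ≤ 1, so such a prefix code exists.

0.734375; yes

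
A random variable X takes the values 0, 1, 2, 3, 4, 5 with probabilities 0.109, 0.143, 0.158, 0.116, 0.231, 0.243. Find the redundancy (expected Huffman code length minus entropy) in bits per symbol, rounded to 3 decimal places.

Entropy H = −Σ p log₂ p ≈ 2.5152 bits.
Huffman merges: 109/1000+29/250→9/40; 143/1000+79/500→301/1000; 9/40+231/1000→57/125; 243/1000+301/1000→68/125; 57/125+68/125→1. L = 1263/500 ≈ 2.5260.
L − H = 2.5260 − 2.5152 = 0.011 bits.

0.011 bits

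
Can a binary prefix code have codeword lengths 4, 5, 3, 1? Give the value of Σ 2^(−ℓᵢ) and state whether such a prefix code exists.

With common denominator 2^5 = 32: Σ 2^(−ℓᵢ) = 2/32 + 1/32 + 4/32 + 16/32 = 23/32 = 0.71875.
Kraft's inequality requires Σ ≤ 1; here Σ = 0.71875 ≤ 1, so such a prefix code exists.

0.71875; yes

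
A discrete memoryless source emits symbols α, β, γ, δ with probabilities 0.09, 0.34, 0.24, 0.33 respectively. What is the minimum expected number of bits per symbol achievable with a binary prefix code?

1.99 bits/symbol

Repeatedly combine the two least-probable nodes; the expected code length is the sum of the merged weights.
merge 9/100 + 6/25 → 33/100
merge 33/100 + 33/100 → 33/50
merge 17/50 + 33/50 → 1
L = 33/100 + 33/50 + 1 = 199/100 = 1.99 bits/symbol.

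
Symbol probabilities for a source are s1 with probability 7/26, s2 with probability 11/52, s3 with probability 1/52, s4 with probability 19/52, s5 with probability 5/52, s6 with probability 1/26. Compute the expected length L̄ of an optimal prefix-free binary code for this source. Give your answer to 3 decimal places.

2.212 bits/symbol

Repeatedly combine the two least-probable nodes; the expected code length is the sum of the merged weights.
merge 1/52 + 1/26 → 3/52
merge 3/52 + 5/52 → 2/13
merge 2/13 + 11/52 → 19/52
merge 7/26 + 19/52 → 33/52
merge 19/52 + 33/52 → 1
L = 3/52 + 2/13 + 19/52 + 33/52 + 1 = 115/52 ≈ 2.212 bits/symbol.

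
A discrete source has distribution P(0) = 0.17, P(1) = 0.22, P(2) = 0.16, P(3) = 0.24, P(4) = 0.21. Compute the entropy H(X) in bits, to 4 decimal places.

H = −Σ pᵢ log₂ pᵢ.
−0.17·log₂(0.17) = 0.4346
−0.22·log₂(0.22) = 0.4806
−0.16·log₂(0.16) = 0.4230
−0.24·log₂(0.24) = 0.4941
−0.21·log₂(0.21) = 0.4728
Sum ≈ 2.3051 → 2.3051 bits.

2.3051 bits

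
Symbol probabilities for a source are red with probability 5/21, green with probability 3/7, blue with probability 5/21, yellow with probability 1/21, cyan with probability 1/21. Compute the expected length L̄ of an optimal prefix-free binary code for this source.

2 bits/symbol

Repeatedly combine the two least-probable nodes; the expected code length is the sum of the merged weights.
merge 1/21 + 1/21 → 2/21
merge 2/21 + 5/21 → 1/3
merge 5/21 + 1/3 → 4/7
merge 3/7 + 4/7 → 1
L = 2/21 + 1/3 + 4/7 + 1 = 2 bits/symbol.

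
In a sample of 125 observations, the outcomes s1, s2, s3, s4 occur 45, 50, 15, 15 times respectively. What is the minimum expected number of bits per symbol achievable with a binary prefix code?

1.84 bits/symbol

Probabilities are the counts divided by 125.
Repeatedly combine the two least-probable nodes; the expected code length is the sum of the merged weights.
merge 3/25 + 3/25 → 6/25
merge 6/25 + 9/25 → 3/5
merge 2/5 + 3/5 → 1
L = 6/25 + 3/5 + 1 = 46/25 = 1.84 bits/symbol.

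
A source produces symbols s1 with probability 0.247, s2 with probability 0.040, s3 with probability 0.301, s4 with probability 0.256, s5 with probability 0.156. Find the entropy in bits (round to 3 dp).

H = −Σ pᵢ log₂ pᵢ.
−0.247·log₂(0.247) = 0.4983
−0.040·log₂(0.040) = 0.1858
−0.301·log₂(0.301) = 0.5214
−0.256·log₂(0.256) = 0.5032
−0.156·log₂(0.156) = 0.4181
Sum ≈ 2.1268 → 2.127 bits.

2.127 bits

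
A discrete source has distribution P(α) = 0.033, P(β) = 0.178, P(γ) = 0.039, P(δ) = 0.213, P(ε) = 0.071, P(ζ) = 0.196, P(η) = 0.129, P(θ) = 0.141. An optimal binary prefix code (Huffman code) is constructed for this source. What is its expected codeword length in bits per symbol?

Repeatedly combine the two least-probable nodes; the expected code length is the sum of the merged weights.
merge 33/1000 + 39/1000 → 9/125
merge 71/1000 + 9/125 → 143/1000
merge 129/1000 + 141/1000 → 27/100
merge 143/1000 + 89/500 → 321/1000
merge 49/250 + 213/1000 → 409/1000
merge 27/100 + 321/1000 → 591/1000
merge 409/1000 + 591/1000 → 1
L = 9/125 + 143/1000 + 27/100 + 321/1000 + 409/1000 + 591/1000 + 1 = 1403/500 = 2.806 bits/symbol.

2.806 bits/symbol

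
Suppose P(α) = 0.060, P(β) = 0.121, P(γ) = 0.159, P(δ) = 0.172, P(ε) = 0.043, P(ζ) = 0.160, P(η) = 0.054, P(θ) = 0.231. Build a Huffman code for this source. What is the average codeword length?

Repeatedly combine the two least-probable nodes; the expected code length is the sum of the merged weights.
merge 43/1000 + 27/500 → 97/1000
merge 3/50 + 97/1000 → 157/1000
merge 121/1000 + 157/1000 → 139/500
merge 159/1000 + 4/25 → 319/1000
merge 43/250 + 231/1000 → 403/1000
merge 139/500 + 319/1000 → 597/1000
merge 403/1000 + 597/1000 → 1
L = 97/1000 + 157/1000 + 139/500 + 319/1000 + 403/1000 + 597/1000 + 1 = 2851/1000 = 2.851 bits/symbol.

2.851 bits/symbol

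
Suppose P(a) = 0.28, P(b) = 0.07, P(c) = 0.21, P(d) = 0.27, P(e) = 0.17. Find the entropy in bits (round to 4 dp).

H = −Σ pᵢ log₂ pᵢ.
−0.28·log₂(0.28) = 0.5142
−0.07·log₂(0.07) = 0.2686
−0.21·log₂(0.21) = 0.4728
−0.27·log₂(0.27) = 0.5100
−0.17·log₂(0.17) = 0.4346
Sum ≈ 2.2002 → 2.2002 bits.

2.2002 bits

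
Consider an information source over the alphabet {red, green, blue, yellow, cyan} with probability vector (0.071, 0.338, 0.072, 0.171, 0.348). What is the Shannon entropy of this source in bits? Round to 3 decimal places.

2.039 bits

H = −Σ pᵢ log₂ pᵢ.
−0.071·log₂(0.071) = 0.2709
−0.338·log₂(0.338) = 0.5289
−0.072·log₂(0.072) = 0.2733
−0.171·log₂(0.171) = 0.4357
−0.348·log₂(0.348) = 0.5299
Sum ≈ 2.0388 → 2.039 bits.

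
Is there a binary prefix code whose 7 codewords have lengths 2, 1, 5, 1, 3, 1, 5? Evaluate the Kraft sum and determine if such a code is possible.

1.9375; no

With common denominator 2^5 = 32: Σ 2^(−ℓᵢ) = 8/32 + 16/32 + 1/32 + 16/32 + 4/32 + 16/32 + 1/32 = 62/32 = 1.9375.
Kraft's inequality requires Σ ≤ 1; here Σ = 1.9375 > 1, so no such prefix code exists.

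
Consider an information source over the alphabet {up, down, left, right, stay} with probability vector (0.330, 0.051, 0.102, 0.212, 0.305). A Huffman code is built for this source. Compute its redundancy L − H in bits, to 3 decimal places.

Entropy H = −Σ p log₂ p ≈ 2.0796 bits.
Huffman merges: 51/1000+51/500→153/1000; 153/1000+53/250→73/200; 61/200+33/100→127/200; 73/200+127/200→1. L = 2153/1000 ≈ 2.1530.
L − H = 2.1530 − 2.0796 = 0.073 bits.

0.073 bits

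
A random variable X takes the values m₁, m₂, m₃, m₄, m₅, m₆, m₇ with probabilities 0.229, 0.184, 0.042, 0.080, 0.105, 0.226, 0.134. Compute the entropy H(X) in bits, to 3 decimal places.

2.635 bits

H = −Σ pᵢ log₂ pᵢ.
−0.229·log₂(0.229) = 0.4870
−0.184·log₂(0.184) = 0.4494
−0.042·log₂(0.042) = 0.1921
−0.080·log₂(0.080) = 0.2915
−0.105·log₂(0.105) = 0.3414
−0.226·log₂(0.226) = 0.4849
−0.134·log₂(0.134) = 0.3886
Sum ≈ 2.6348 → 2.635 bits.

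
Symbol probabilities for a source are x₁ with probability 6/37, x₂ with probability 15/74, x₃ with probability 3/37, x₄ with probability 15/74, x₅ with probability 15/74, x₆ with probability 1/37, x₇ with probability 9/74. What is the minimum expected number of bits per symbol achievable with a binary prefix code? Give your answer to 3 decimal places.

2.703 bits/symbol

Repeatedly combine the two least-probable nodes; the expected code length is the sum of the merged weights.
merge 1/37 + 3/37 → 4/37
merge 4/37 + 9/74 → 17/74
merge 6/37 + 15/74 → 27/74
merge 15/74 + 15/74 → 15/37
merge 17/74 + 27/74 → 22/37
merge 15/37 + 22/37 → 1
L = 4/37 + 17/74 + 27/74 + 15/37 + 22/37 + 1 = 100/37 ≈ 2.703 bits/symbol.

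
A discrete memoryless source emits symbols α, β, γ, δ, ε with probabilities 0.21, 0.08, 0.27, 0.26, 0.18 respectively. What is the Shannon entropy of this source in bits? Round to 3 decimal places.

H = −Σ pᵢ log₂ pᵢ.
−0.21·log₂(0.21) = 0.4728
−0.08·log₂(0.08) = 0.2915
−0.27·log₂(0.27) = 0.5100
−0.26·log₂(0.26) = 0.5053
−0.18·log₂(0.18) = 0.4453
Sum ≈ 2.2249 → 2.225 bits.

2.225 bits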